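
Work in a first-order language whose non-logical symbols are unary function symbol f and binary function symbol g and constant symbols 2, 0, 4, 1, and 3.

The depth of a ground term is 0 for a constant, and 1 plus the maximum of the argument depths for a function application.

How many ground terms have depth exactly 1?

30

Write N_k for the number of ground terms of depth ≤ k. A term of depth ≤ k is either a constant or a function symbol applied to arguments of depth ≤ k−1, so N_k = 5 + N_{k-1} + N_{k-1}^2.
N_0 = 5
N_1 = 5 + 5 + 5^2 = 35
Terms of depth exactly 1: N_1 − N_0 = 35 − 5 = 30.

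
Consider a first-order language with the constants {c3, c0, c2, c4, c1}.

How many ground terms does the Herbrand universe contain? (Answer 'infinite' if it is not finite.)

5

There are no function symbols, so every ground term is one of the 5 constants.
The Herbrand universe is {c3, c0, c2, c4, c1}, which is finite with 5 elements.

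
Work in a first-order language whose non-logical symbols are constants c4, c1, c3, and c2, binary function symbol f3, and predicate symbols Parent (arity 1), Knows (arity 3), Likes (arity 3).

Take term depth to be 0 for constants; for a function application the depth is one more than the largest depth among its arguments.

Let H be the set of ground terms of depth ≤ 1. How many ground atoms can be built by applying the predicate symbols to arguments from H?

First count ground terms of depth ≤ 1.
If N_k denotes the number of depth-≤k ground terms, the 4 constants give N_0 = 4, and each function symbol of arity r contributes N_{k-1}^r new terms at level k: N_k = 4 + N_{k-1}^2.
N_0 = 4
N_1 = 4 + 4^2 = 20
So |H| = 20.
For each predicate symbol, the number of ground atoms is |H| raised to its arity; summing:
  Parent: 20;  Knows: 20^3 = 8000;  Likes: 20^3 = 8000
Total ground atoms: 20 + 8000 + 8000 = 16020.

16020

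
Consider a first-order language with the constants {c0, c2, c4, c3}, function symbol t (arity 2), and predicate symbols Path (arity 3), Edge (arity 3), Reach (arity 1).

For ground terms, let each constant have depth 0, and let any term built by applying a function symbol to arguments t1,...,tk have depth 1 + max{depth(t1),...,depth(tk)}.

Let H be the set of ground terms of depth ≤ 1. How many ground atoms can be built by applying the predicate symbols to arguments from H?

First count ground terms of depth ≤ 1.
Let N_k count ground terms of depth at most k. Each non-constant term of depth ≤ k is some function symbol applied to depth-≤(k−1) arguments, giving N_k = 4 + N_{k-1}^2.
N_0 = 4
N_1 = 4 + 4^2 = 20
So |H| = 20.
For each predicate symbol, the number of ground atoms is |H| raised to its arity; summing:
  Path: 20^3 = 8000;  Edge: 20^3 = 8000;  Reach: 20
Total ground atoms: 8000 + 8000 + 20 = 16020.

16020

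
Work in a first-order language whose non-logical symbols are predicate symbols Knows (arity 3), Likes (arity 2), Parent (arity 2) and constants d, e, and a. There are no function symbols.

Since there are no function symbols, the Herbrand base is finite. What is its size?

45

With no function symbols, the Herbrand universe is just the 3 constants.
Ground atoms per predicate: Knows: 3^3 = 27, Likes: 3^2 = 9, Parent: 3^2 = 9.
Herbrand base size = 27 + 9 + 9 = 45.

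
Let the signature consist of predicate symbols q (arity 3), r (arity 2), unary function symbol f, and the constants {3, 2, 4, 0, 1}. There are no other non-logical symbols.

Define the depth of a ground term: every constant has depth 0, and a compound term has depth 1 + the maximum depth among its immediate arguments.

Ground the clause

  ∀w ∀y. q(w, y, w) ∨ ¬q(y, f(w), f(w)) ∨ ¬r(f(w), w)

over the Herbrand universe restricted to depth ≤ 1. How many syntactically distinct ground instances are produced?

100

Ground terms of depth ≤ 1:
  If N_k denotes the number of depth-≤k ground terms, the 5 constants give N_0 = 5, and each function symbol of arity r contributes N_{k-1}^r new terms at level k: N_k = 5 + N_{k-1}.
  N_0 = 5
  N_1 = 5 + 5 = 10
So there are 10 ground terms available for substitution.
The body mentions every one of the 2 quantified variables; since ground terms form a free algebra, no two substitutions collapse to the same formula.
Number of ground instances = 10^2 = 100.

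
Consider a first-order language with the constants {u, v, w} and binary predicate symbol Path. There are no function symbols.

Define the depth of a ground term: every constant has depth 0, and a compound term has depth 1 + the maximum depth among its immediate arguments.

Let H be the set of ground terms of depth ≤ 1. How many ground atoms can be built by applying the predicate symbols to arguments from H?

9

First count ground terms of depth ≤ 1.
With no function symbols every ground term is a constant, so there are exactly 3 ground terms at every depth bound.
N_0 = 3
N_1 = 3
So |H| = 3.
For each predicate symbol, the number of ground atoms is |H| raised to its arity; summing:
  Path: 3^2 = 9
Total ground atoms: 9.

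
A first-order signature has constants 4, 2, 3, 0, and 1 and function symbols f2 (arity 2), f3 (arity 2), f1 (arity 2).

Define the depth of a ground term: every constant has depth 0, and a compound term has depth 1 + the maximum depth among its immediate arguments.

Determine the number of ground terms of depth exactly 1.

75

Count level by level. With function symbols f2/2, f3/2, f1/2, the terms of depth ≤ k are the 5 constants together with each function applied to depth-≤(k−1) tuples, so N_k = 5 + N_{k-1}^2 + N_{k-1}^2 + N_{k-1}^2.
N_0 = 5
N_1 = 5 + 5^2 + 5^2 + 5^2 = 80
Terms of depth exactly 1: N_1 − N_0 = 80 − 5 = 75.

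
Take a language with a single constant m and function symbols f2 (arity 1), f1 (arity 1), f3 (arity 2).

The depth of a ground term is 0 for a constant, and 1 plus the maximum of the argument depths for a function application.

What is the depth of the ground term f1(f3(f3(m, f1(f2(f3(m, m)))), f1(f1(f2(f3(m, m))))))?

depth(f3(m, m)) = 1 + max(0, 0) = 1
depth(f2(f3(m, m))) = 1 + depth(f3(m, m)) = 1 + 1 = 2
depth(f1(f2(f3(m, m)))) = 1 + depth(f2(f3(m, m))) = 1 + 2 = 3
depth(f3(m, f1(f2(f3(m, m))))) = 1 + max(0, 3) = 4
depth(f1(f1(f2(f3(m, m))))) = 1 + depth(f1(f2(f3(m, m)))) = 1 + 3 = 4
depth(f3(f3(m, f1(f2(f3(m, m)))), f1(f1(f2(f3(m, m)))))) = 1 + max(4, 4) = 5
depth(f1(f3(f3(m, f1(f2(f3(m, m)))), f1(f1(f2(f3(m, m))))))) = 1 + depth(f3(f3(m, f1(f2(f3(m, m)))), f1(f1(f2(f3(m, m)))))) = 1 + 5 = 6

6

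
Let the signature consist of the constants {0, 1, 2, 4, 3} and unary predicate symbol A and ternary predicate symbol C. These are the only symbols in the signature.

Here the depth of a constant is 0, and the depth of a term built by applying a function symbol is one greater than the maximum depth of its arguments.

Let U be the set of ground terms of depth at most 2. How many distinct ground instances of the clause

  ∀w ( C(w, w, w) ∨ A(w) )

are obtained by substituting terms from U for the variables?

Ground terms of depth ≤ 2:
  With no function symbols every ground term is a constant, so there are exactly 5 ground terms at every depth bound.
  N_0 = 5
  N_1 = 5
  N_2 = 5
So there are 5 ground terms available for substitution.
The variable w ranges independently over the available ground terms, and distinct assignments produce distinct instances.
Number of ground instances = 5.

5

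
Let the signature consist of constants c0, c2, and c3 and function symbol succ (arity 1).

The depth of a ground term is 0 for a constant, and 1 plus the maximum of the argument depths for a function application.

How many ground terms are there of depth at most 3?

12

Let N_k = |{terms of depth ≤ k}|. Then N_0 = 3 and N_k = 3 + N_{k-1} for k ≥ 1 (one summand per function symbol, arity giving the exponent).
N_0 = 3
N_1 = 3 + 3 = 6
N_2 = 3 + 6 = 9
N_3 = 3 + 9 = 12
Explicitly: c0, c2, c3, succ(c0), succ(c2), succ(c3), succ(succ(c0)), succ(succ(c2)), succ(succ(c3)), succ(succ(succ(c0))), succ(succ(succ(c2))), succ(succ(succ(c3))).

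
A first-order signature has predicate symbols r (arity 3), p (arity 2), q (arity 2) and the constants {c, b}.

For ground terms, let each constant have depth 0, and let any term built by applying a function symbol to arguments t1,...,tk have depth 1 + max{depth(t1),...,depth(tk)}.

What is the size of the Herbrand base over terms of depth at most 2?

First count ground terms of depth ≤ 2.
With no function symbols every ground term is a constant, so there are exactly 2 ground terms at every depth bound.
N_0 = 2
N_1 = 2
N_2 = 2
Explicitly: c, b.
So |H| = 2.
For each predicate symbol, the number of ground atoms is |H| raised to its arity; summing:
  r: 2^3 = 8;  p: 2^2 = 4;  q: 2^2 = 4
Total ground atoms: 8 + 4 + 4 = 16.

16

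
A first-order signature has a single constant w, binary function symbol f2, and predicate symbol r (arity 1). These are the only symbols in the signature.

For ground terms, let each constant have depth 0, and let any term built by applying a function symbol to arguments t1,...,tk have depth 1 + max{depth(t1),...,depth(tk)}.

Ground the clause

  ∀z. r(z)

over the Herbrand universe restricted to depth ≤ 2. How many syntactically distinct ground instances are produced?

5

Ground terms of depth ≤ 2:
  If N_k denotes the number of depth-≤k ground terms, the 1 constant gives N_0 = 1, and each function symbol of arity r contributes N_{k-1}^r new terms at level k: N_k = 1 + N_{k-1}^2.
  N_0 = 1
  N_1 = 1 + 1^2 = 2
  N_2 = 1 + 2^2 = 5
So there are 5 ground terms available for substitution.
The variable z ranges independently over the available ground terms, and distinct assignments produce distinct instances.
Number of ground instances = 5.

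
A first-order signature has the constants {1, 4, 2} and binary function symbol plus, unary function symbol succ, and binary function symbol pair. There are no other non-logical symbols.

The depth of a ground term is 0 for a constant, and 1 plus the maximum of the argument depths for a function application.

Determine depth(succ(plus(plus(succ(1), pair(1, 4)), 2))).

depth(succ(1)) = 1 + depth(1) = 1 + 0 = 1
depth(pair(1, 4)) = 1 + max(0, 0) = 1
depth(plus(succ(1), pair(1, 4))) = 1 + max(1, 1) = 2
depth(plus(plus(succ(1), pair(1, 4)), 2)) = 1 + max(2, 0) = 3
depth(succ(plus(plus(succ(1), pair(1, 4)), 2))) = 1 + depth(plus(plus(succ(1), pair(1, 4)), 2)) = 1 + 3 = 4

4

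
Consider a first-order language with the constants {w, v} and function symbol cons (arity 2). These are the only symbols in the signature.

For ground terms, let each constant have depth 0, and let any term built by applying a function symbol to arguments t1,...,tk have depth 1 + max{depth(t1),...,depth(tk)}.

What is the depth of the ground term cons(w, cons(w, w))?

depth(cons(w, w)) = 1 + max(0, 0) = 1
depth(cons(w, cons(w, w))) = 1 + max(0, 1) = 2

2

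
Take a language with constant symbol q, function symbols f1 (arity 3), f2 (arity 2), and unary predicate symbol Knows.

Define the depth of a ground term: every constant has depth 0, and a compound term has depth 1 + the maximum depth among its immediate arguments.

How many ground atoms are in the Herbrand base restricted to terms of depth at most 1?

3

First count ground terms of depth ≤ 1.
Let N_k = |{terms of depth ≤ k}|. Then N_0 = 1 and N_k = 1 + N_{k-1}^3 + N_{k-1}^2 for k ≥ 1 (one summand per function symbol, arity giving the exponent).
N_0 = 1
N_1 = 1 + 1^3 + 1^2 = 3
Explicitly: q, f1(q, q, q), f2(q, q).
So |H| = 3.
Ground atoms are formed by filling each argument slot of a predicate with a term from H, so an r-ary predicate gives |H|^r atoms:
  Knows: 3
Total ground atoms: 3.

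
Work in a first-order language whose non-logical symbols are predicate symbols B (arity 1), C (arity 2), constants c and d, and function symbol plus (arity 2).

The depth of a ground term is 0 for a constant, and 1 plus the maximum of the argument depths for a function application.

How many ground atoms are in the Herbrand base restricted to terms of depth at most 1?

42

First count ground terms of depth ≤ 1.
Write N_k for the number of ground terms of depth ≤ k. A term of depth ≤ k is either a constant or a function symbol applied to arguments of depth ≤ k−1, so N_k = 2 + N_{k-1}^2.
N_0 = 2
N_1 = 2 + 2^2 = 6
Explicitly: c, d, plus(c, c), plus(c, d), plus(d, c), plus(d, d).
So |H| = 6.
Each predicate of arity r yields |H|^r ground atoms (one per choice of an r-tuple from H):
  B: 6;  C: 6^2 = 36
Total ground atoms: 6 + 36 = 42.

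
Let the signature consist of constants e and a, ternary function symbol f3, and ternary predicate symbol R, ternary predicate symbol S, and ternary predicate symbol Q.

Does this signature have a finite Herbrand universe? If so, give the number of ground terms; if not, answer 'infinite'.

The signature has at least one function symbol (f3, arity 3) and at least one constant (e).
Iterating f3 gives infinitely many distinct ground terms: e, f3(e, e, e), f3(f3(e, e, e), f3(e, e, e), f3(e, e, e)), ...
So the Herbrand universe is infinite.

infinite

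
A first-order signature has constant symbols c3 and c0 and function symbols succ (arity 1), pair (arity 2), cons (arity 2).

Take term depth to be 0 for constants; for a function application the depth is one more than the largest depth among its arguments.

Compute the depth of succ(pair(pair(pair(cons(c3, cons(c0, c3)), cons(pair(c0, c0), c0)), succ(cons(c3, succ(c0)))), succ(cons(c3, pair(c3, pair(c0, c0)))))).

depth(cons(c0, c3)) = 1 + max(0, 0) = 1
depth(cons(c3, cons(c0, c3))) = 1 + max(0, 1) = 2
depth(pair(c0, c0)) = 1 + max(0, 0) = 1
depth(cons(pair(c0, c0), c0)) = 1 + max(1, 0) = 2
depth(pair(cons(c3, cons(c0, c3)), cons(pair(c0, c0), c0))) = 1 + max(2, 2) = 3
depth(succ(c0)) = 1 + depth(c0) = 1 + 0 = 1
depth(cons(c3, succ(c0))) = 1 + max(0, 1) = 2
depth(succ(cons(c3, succ(c0)))) = 1 + depth(cons(c3, succ(c0))) = 1 + 2 = 3
depth(pair(pair(cons(c3, cons(c0, c3)), cons(pair(c0, c0), c0)), succ(cons(c3, succ(c0))))) = 1 + max(3, 3) = 4
depth(pair(c3, pair(c0, c0))) = 1 + max(0, 1) = 2
depth(cons(c3, pair(c3, pair(c0, c0)))) = 1 + max(0, 2) = 3
depth(succ(cons(c3, pair(c3, pair(c0, c0))))) = 1 + depth(cons(c3, pair(c3, pair(c0, c0)))) = 1 + 3 = 4
depth(pair(pair(pair(cons(c3, cons(c0, c3)), cons(pair(c0, c0), c0)), succ(cons(c3, succ(c0)))), succ(cons(c3, pair(c3, pair(c0, c0)))))) = 1 + max(4, 4) = 5
depth(succ(pair(pair(pair(cons(c3, cons(c0, c3)), cons(pair(c0, c0), c0)), succ(cons(c3, succ(c0)))), succ(cons(c3, pair(c3, pair(c0, c0))))))) = 1 + depth(pair(pair(pair(cons(c3, cons(c0, c3)), cons(pair(c0, c0), c0)), succ(cons(c3, succ(c0)))), succ(cons(c3, pair(c3, pair(c0, c0)))))) = 1 + 5 = 6

6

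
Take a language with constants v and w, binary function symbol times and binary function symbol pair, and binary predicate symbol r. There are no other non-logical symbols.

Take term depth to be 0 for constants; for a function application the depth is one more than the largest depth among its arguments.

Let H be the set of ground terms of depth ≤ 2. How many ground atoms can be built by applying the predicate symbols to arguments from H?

40804

First count ground terms of depth ≤ 2.
Write N_k for the number of ground terms of depth ≤ k. A term of depth ≤ k is either a constant or a function symbol applied to arguments of depth ≤ k−1, so N_k = 2 + N_{k-1}^2 + N_{k-1}^2.
N_0 = 2
N_1 = 2 + 2^2 + 2^2 = 10
N_2 = 2 + 10^2 + 10^2 = 202
So |H| = 202.
A ground atom is a predicate applied to a tuple of terms from H, so the count is the sum over predicates of |H|^arity:
  r: 202^2 = 40804
Total ground atoms: 40804.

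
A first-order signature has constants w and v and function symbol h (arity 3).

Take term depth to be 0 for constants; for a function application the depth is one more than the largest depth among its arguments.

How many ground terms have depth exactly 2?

Write N_k for the number of ground terms of depth ≤ k. A term of depth ≤ k is either a constant or a function symbol applied to arguments of depth ≤ k−1, so N_k = 2 + N_{k-1}^3.
N_0 = 2
N_1 = 2 + 2^3 = 10
N_2 = 2 + 10^3 = 1002
Terms of depth exactly 2: N_2 − N_1 = 1002 − 10 = 992.

992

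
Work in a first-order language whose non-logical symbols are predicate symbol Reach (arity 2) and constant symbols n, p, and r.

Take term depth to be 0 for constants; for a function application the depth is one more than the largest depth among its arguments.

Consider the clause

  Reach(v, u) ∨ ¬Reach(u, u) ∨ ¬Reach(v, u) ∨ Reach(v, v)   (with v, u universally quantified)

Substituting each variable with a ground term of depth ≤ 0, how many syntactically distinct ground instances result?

Ground terms of depth ≤ 0:
  With no function symbols every ground term is a constant, so there are exactly 3 ground terms at every depth bound.
  N_0 = 3
  Explicitly: n, p, r.
So there are 3 ground terms available for substitution.
Each of v, u ranges independently over the available ground terms, and distinct assignments produce distinct instances.
Number of ground instances = 3^2 = 9.

9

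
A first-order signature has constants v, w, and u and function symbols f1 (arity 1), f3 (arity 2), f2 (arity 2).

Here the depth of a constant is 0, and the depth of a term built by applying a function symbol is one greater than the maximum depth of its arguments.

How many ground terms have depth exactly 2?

1155

Write N_k for the number of ground terms of depth ≤ k. A term of depth ≤ k is either a constant or a function symbol applied to arguments of depth ≤ k−1, so N_k = 3 + N_{k-1} + N_{k-1}^2 + N_{k-1}^2.
N_0 = 3
N_1 = 3 + 3 + 3^2 + 3^2 = 24
N_2 = 3 + 24 + 24^2 + 24^2 = 1179
Terms of depth exactly 2: N_2 − N_1 = 1179 − 24 = 1155.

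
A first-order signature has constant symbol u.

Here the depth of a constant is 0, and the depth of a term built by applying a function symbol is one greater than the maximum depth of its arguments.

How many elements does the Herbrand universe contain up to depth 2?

With no function symbols every ground term is a constant, so there is exactly 1 ground term at every depth bound.
N_0 = 1
N_1 = 1
N_2 = 1

1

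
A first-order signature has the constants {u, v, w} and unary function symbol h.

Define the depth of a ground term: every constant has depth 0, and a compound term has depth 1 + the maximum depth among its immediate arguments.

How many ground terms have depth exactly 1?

3

If N_k denotes the number of depth-≤k ground terms, the 3 constants give N_0 = 3, and each function symbol of arity r contributes N_{k-1}^r new terms at level k: N_k = 3 + N_{k-1}.
N_0 = 3
N_1 = 3 + 3 = 6
Terms of depth exactly 1: N_1 − N_0 = 6 − 3 = 3.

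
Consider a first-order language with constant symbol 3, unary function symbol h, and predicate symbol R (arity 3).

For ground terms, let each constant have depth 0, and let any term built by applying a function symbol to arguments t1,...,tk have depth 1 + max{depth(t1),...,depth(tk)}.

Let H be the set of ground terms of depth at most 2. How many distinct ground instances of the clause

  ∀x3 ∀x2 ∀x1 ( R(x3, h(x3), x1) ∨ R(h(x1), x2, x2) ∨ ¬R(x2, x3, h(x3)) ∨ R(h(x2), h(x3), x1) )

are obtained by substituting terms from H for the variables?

27

Ground terms of depth ≤ 2:
  Let N_k count ground terms of depth at most k. Each non-constant term of depth ≤ k is some function symbol applied to depth-≤(k−1) arguments, giving N_k = 1 + N_{k-1}.
  N_0 = 1
  N_1 = 1 + 1 = 2
  N_2 = 1 + 2 = 3
So there are 3 ground terms available for substitution.
The clause has 3 distinct variables (x3, x2, x1), each appearing in the body. In the free term algebra distinct substitutions yield syntactically distinct ground instances.
Number of ground instances = 3^3 = 27.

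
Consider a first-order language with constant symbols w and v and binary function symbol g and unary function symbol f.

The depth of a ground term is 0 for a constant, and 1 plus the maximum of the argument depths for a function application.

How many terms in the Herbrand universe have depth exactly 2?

Let N_k = |{terms of depth ≤ k}|. Then N_0 = 2 and N_k = 2 + N_{k-1}^2 + N_{k-1} for k ≥ 1 (one summand per function symbol, arity giving the exponent).
N_0 = 2
N_1 = 2 + 2^2 + 2 = 8
N_2 = 2 + 8^2 + 8 = 74
Terms of depth exactly 2: N_2 − N_1 = 74 − 8 = 66.

66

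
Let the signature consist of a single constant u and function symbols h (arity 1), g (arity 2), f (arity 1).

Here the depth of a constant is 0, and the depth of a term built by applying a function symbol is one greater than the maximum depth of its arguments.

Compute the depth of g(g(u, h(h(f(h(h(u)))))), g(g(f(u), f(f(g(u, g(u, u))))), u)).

depth(h(u)) = 1 + depth(u) = 1 + 0 = 1
depth(h(h(u))) = 1 + depth(h(u)) = 1 + 1 = 2
depth(f(h(h(u)))) = 1 + depth(h(h(u))) = 1 + 2 = 3
depth(h(f(h(h(u))))) = 1 + depth(f(h(h(u)))) = 1 + 3 = 4
depth(h(h(f(h(h(u)))))) = 1 + depth(h(f(h(h(u))))) = 1 + 4 = 5
depth(g(u, h(h(f(h(h(u))))))) = 1 + max(0, 5) = 6
depth(f(u)) = 1 + depth(u) = 1 + 0 = 1
depth(g(u, u)) = 1 + max(0, 0) = 1
depth(g(u, g(u, u))) = 1 + max(0, 1) = 2
depth(f(g(u, g(u, u)))) = 1 + depth(g(u, g(u, u))) = 1 + 2 = 3
depth(f(f(g(u, g(u, u))))) = 1 + depth(f(g(u, g(u, u)))) = 1 + 3 = 4
depth(g(f(u), f(f(g(u, g(u, u)))))) = 1 + max(1, 4) = 5
depth(g(g(f(u), f(f(g(u, g(u, u))))), u)) = 1 + max(5, 0) = 6
depth(g(g(u, h(h(f(h(h(u)))))), g(g(f(u), f(f(g(u, g(u, u))))), u))) = 1 + max(6, 6) = 7

7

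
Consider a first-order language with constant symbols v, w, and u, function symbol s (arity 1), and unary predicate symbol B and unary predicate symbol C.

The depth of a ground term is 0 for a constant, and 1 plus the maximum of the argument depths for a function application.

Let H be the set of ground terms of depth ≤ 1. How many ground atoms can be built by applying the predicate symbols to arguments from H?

First count ground terms of depth ≤ 1.
If N_k denotes the number of depth-≤k ground terms, the 3 constants give N_0 = 3, and each function symbol of arity r contributes N_{k-1}^r new terms at level k: N_k = 3 + N_{k-1}.
N_0 = 3
N_1 = 3 + 3 = 6
Explicitly: v, w, u, s(v), s(w), s(u).
So |H| = 6.
For each predicate symbol, the number of ground atoms is |H| raised to its arity; summing:
  B: 6;  C: 6
Total ground atoms: 6 + 6 = 12.

12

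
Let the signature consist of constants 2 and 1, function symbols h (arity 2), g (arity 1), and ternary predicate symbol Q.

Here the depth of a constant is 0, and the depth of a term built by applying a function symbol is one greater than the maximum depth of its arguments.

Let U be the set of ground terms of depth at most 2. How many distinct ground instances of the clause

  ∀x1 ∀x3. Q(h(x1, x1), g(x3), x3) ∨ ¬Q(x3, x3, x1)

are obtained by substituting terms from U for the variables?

Ground terms of depth ≤ 2:
  Count level by level. With function symbols h/2, g/1, the terms of depth ≤ k are the 2 constants together with each function applied to depth-≤(k−1) tuples, so N_k = 2 + N_{k-1}^2 + N_{k-1}.
  N_0 = 2
  N_1 = 2 + 2^2 + 2 = 8
  N_2 = 2 + 8^2 + 8 = 74
So there are 74 ground terms available for substitution.
The body mentions every one of the 2 quantified variables; since ground terms form a free algebra, no two substitutions collapse to the same formula.
Number of ground instances = 74^2 = 5476.

5476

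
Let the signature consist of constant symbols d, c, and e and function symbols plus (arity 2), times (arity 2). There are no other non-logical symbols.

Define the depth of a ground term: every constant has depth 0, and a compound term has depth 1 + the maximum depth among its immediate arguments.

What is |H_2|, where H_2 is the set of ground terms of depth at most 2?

Let N_k = |{terms of depth ≤ k}|. Then N_0 = 3 and N_k = 3 + N_{k-1}^2 + N_{k-1}^2 for k ≥ 1 (one summand per function symbol, arity giving the exponent).
N_0 = 3
N_1 = 3 + 3^2 + 3^2 = 21
N_2 = 3 + 21^2 + 21^2 = 885

885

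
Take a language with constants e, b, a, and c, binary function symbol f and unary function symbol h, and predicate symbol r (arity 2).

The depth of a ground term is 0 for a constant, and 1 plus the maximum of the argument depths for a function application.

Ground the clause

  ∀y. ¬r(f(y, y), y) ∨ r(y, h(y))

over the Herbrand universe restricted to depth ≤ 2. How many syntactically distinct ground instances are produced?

604

Ground terms of depth ≤ 2:
  Let N_k count ground terms of depth at most k. Each non-constant term of depth ≤ k is some function symbol applied to depth-≤(k−1) arguments, giving N_k = 4 + N_{k-1}^2 + N_{k-1}.
  N_0 = 4
  N_1 = 4 + 4^2 + 4 = 24
  N_2 = 4 + 24^2 + 24 = 604
So there are 604 ground terms available for substitution.
There is 1 variable to instantiate (y),  occurring in at least one literal, so different choices give different ground instances.
Number of ground instances = 604.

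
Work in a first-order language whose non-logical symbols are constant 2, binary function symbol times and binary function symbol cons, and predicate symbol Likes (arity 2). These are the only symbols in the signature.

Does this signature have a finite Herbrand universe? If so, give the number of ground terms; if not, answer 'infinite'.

infinite

The signature has at least one function symbol (times, arity 2) and at least one constant (2).
Iterating times gives infinitely many distinct ground terms: 2, times(2, 2), times(times(2, 2), times(2, 2)), ...
So the Herbrand universe is infinite.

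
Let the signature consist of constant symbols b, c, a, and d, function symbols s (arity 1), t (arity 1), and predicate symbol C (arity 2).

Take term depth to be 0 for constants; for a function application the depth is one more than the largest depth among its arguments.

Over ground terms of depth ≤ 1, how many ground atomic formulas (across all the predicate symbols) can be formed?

First count ground terms of depth ≤ 1.
Count level by level. With function symbols s/1, t/1, the terms of depth ≤ k are the 4 constants together with each function applied to depth-≤(k−1) tuples, so N_k = 4 + N_{k-1} + N_{k-1}.
N_0 = 4
N_1 = 4 + 4 + 4 = 12
Explicitly: b, c, a, d, s(b), s(c), s(a), s(d), t(b), t(c), t(a), t(d).
So |H| = 12.
A ground atom is a predicate applied to a tuple of terms from H, so the count is the sum over predicates of |H|^arity:
  C: 12^2 = 144
Total ground atoms: 144.

144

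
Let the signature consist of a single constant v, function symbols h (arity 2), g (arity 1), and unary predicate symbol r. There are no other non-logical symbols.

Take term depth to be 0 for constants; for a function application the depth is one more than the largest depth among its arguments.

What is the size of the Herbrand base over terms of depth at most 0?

1

First count ground terms of depth ≤ 0.
Write N_k for the number of ground terms of depth ≤ k. A term of depth ≤ k is either a constant or a function symbol applied to arguments of depth ≤ k−1, so N_k = 1 + N_{k-1}^2 + N_{k-1}.
N_0 = 1
So |H| = 1.
Ground atoms are formed by filling each argument slot of a predicate with a term from H, so an r-ary predicate gives |H|^r atoms:
  r: 1
Total ground atoms: 1.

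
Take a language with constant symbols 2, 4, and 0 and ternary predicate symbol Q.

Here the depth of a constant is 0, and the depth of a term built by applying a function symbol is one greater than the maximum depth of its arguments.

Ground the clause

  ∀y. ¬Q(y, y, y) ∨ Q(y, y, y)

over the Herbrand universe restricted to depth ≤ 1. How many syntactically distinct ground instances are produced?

Ground terms of depth ≤ 1:
  With no function symbols every ground term is a constant, so there are exactly 3 ground terms at every depth bound.
  N_0 = 3
  N_1 = 3
  Explicitly: 2, 4, 0.
So there are 3 ground terms available for substitution.
The body mentions the single quantified variable y; since ground terms form a free algebra, no two substitutions collapse to the same formula.
Number of ground instances = 3.

3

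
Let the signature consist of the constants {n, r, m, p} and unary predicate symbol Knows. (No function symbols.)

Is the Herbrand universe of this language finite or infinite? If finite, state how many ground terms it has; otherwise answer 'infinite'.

There are no function symbols, so every ground term is one of the 4 constants.
The Herbrand universe is {n, r, m, p}, which is finite with 4 elements.

4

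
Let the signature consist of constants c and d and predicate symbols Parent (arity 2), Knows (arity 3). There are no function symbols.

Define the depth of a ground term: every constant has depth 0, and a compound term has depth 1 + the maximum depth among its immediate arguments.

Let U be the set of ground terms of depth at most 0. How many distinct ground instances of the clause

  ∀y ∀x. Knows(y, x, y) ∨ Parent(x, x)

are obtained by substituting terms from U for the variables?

Ground terms of depth ≤ 0:
  With no function symbols every ground term is a constant, so there are exactly 2 ground terms at every depth bound.
  N_0 = 2
  Explicitly: c, d.
So there are 2 ground terms available for substitution.
There are 2 variables to instantiate (y, x), each occurring in at least one literal, so different choices give different ground instances.
Number of ground instances = 2^2 = 4.

4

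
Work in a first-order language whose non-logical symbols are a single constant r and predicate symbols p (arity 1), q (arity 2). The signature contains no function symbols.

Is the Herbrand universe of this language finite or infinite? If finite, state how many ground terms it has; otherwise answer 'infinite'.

1

There are no function symbols, so the only ground term is the single constant.
The Herbrand universe is {r}, finite with 1 element.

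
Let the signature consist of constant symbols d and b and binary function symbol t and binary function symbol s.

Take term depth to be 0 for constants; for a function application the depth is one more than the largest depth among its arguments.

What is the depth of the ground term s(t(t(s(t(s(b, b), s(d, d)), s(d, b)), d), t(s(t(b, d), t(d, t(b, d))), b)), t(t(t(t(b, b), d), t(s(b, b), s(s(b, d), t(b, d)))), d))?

6

depth(s(b, b)) = 1 + max(0, 0) = 1
depth(s(d, d)) = 1 + max(0, 0) = 1
depth(t(s(b, b), s(d, d))) = 1 + max(1, 1) = 2
depth(s(d, b)) = 1 + max(0, 0) = 1
depth(s(t(s(b, b), s(d, d)), s(d, b))) = 1 + max(2, 1) = 3
depth(t(s(t(s(b, b), s(d, d)), s(d, b)), d)) = 1 + max(3, 0) = 4
depth(t(b, d)) = 1 + max(0, 0) = 1
depth(t(d, t(b, d))) = 1 + max(0, 1) = 2
depth(s(t(b, d), t(d, t(b, d)))) = 1 + max(1, 2) = 3
depth(t(s(t(b, d), t(d, t(b, d))), b)) = 1 + max(3, 0) = 4
depth(t(t(s(t(s(b, b), s(d, d)), s(d, b)), d), t(s(t(b, d), t(d, t(b, d))), b))) = 1 + max(4, 4) = 5
depth(t(b, b)) = 1 + max(0, 0) = 1
depth(t(t(b, b), d)) = 1 + max(1, 0) = 2
depth(s(b, d)) = 1 + max(0, 0) = 1
depth(s(s(b, d), t(b, d))) = 1 + max(1, 1) = 2
depth(t(s(b, b), s(s(b, d), t(b, d)))) = 1 + max(1, 2) = 3
depth(t(t(t(b, b), d), t(s(b, b), s(s(b, d), t(b, d))))) = 1 + max(2, 3) = 4
depth(t(t(t(t(b, b), d), t(s(b, b), s(s(b, d), t(b, d)))), d)) = 1 + max(4, 0) = 5
depth(s(t(t(s(t(s(b, b), s(d, d)), s(d, b)), d), t(s(t(b, d), t(d, t(b, d))), b)), t(t(t(t(b, b), d), t(s(b, b), s(s(b, d), t(b, d)))), d))) = 1 + max(5, 5) = 6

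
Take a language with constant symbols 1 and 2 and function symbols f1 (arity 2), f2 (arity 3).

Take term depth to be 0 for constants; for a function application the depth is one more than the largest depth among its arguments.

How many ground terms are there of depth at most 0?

Write N_k for the number of ground terms of depth ≤ k. A term of depth ≤ k is either a constant or a function symbol applied to arguments of depth ≤ k−1, so N_k = 2 + N_{k-1}^2 + N_{k-1}^3.
N_0 = 2

2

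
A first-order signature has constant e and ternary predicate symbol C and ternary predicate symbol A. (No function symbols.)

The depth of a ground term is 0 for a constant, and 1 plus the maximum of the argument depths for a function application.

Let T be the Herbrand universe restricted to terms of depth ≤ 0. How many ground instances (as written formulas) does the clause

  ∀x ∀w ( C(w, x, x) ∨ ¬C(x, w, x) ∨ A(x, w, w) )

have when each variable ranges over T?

1

Ground terms of depth ≤ 0:
  With no function symbols every ground term is a constant, so there is exactly 1 ground term at every depth bound.
  N_0 = 1
  Explicitly: e.
So there is exactly 1 ground term available for substitution.
There are 2 variables to instantiate (x, w), each occurring in at least one literal, so different choices give different ground instances.
Number of ground instances = 1^2 = 1.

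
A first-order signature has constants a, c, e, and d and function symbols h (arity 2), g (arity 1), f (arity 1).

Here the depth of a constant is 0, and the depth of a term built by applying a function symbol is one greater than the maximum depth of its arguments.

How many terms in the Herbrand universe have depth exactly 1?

24

Count level by level. With function symbols h/2, g/1, f/1, the terms of depth ≤ k are the 4 constants together with each function applied to depth-≤(k−1) tuples, so N_k = 4 + N_{k-1}^2 + N_{k-1} + N_{k-1}.
N_0 = 4
N_1 = 4 + 4^2 + 4 + 4 = 28
Terms of depth exactly 1: N_1 − N_0 = 28 − 4 = 24.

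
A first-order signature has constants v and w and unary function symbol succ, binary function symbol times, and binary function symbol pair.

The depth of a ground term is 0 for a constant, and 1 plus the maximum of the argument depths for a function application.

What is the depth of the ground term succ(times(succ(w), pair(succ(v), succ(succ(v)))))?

5

depth(succ(w)) = 1 + depth(w) = 1 + 0 = 1
depth(succ(v)) = 1 + depth(v) = 1 + 0 = 1
depth(succ(succ(v))) = 1 + depth(succ(v)) = 1 + 1 = 2
depth(pair(succ(v), succ(succ(v)))) = 1 + max(1, 2) = 3
depth(times(succ(w), pair(succ(v), succ(succ(v))))) = 1 + max(1, 3) = 4
depth(succ(times(succ(w), pair(succ(v), succ(succ(v)))))) = 1 + depth(times(succ(w), pair(succ(v), succ(succ(v))))) = 1 + 4 = 5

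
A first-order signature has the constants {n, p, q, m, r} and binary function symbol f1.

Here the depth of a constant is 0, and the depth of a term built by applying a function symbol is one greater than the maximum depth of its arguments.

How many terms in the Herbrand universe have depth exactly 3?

Write N_k for the number of ground terms of depth ≤ k. A term of depth ≤ k is either a constant or a function symbol applied to arguments of depth ≤ k−1, so N_k = 5 + N_{k-1}^2.
N_0 = 5
N_1 = 5 + 5^2 = 30
N_2 = 5 + 30^2 = 905
N_3 = 5 + 905^2 = 819030
Terms of depth exactly 3: N_3 − N_2 = 819030 − 905 = 818125.

818125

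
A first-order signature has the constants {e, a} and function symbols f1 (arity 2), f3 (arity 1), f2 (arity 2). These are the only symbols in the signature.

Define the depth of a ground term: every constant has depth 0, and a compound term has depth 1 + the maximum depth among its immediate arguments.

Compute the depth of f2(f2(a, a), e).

2

depth(f2(a, a)) = 1 + max(0, 0) = 1
depth(f2(f2(a, a), e)) = 1 + max(1, 0) = 2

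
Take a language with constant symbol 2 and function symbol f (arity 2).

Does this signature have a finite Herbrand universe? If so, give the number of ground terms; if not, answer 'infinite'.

infinite

The signature has at least one function symbol (f, arity 2) and at least one constant (2).
Iterating f gives infinitely many distinct ground terms: 2, f(2, 2), f(f(2, 2), f(2, 2)), ...
So the Herbrand universe is infinite.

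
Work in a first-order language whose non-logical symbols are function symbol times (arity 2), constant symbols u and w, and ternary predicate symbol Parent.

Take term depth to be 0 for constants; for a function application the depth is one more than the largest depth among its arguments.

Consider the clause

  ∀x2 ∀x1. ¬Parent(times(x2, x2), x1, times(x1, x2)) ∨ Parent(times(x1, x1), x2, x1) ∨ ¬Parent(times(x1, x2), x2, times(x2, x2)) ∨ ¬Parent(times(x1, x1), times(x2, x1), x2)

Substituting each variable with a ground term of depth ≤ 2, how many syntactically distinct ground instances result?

Ground terms of depth ≤ 2:
  Write N_k for the number of ground terms of depth ≤ k. A term of depth ≤ k is either a constant or a function symbol applied to arguments of depth ≤ k−1, so N_k = 2 + N_{k-1}^2.
  N_0 = 2
  N_1 = 2 + 2^2 = 6
  N_2 = 2 + 6^2 = 38
So there are 38 ground terms available for substitution.
Each of x2, x1 ranges independently over the available ground terms, and distinct assignments produce distinct instances.
Number of ground instances = 38^2 = 1444.

1444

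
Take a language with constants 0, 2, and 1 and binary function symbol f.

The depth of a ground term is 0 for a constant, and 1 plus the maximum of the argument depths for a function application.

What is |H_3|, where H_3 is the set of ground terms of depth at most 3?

21612

Write N_k for the number of ground terms of depth ≤ k. A term of depth ≤ k is either a constant or a function symbol applied to arguments of depth ≤ k−1, so N_k = 3 + N_{k-1}^2.
N_0 = 3
N_1 = 3 + 3^2 = 12
N_2 = 3 + 12^2 = 147
N_3 = 3 + 147^2 = 21612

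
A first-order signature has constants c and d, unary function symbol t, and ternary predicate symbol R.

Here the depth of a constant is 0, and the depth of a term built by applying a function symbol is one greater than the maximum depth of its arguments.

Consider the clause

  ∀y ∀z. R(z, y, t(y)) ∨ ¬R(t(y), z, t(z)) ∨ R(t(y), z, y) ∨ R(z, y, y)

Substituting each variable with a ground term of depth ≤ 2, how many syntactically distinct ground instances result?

36

Ground terms of depth ≤ 2:
  If N_k denotes the number of depth-≤k ground terms, the 2 constants give N_0 = 2, and each function symbol of arity r contributes N_{k-1}^r new terms at level k: N_k = 2 + N_{k-1}.
  N_0 = 2
  N_1 = 2 + 2 = 4
  N_2 = 2 + 4 = 6
  Explicitly: c, d, t(c), t(d), t(t(c)), t(t(d)).
So there are 6 ground terms available for substitution.
The body mentions every one of the 2 quantified variables; since ground terms form a free algebra, no two substitutions collapse to the same formula.
Number of ground instances = 6^2 = 36.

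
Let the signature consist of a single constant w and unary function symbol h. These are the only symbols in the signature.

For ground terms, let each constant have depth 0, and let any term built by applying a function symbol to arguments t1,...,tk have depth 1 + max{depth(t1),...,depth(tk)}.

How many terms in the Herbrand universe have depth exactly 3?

Let N_k count ground terms of depth at most k. Each non-constant term of depth ≤ k is some function symbol applied to depth-≤(k−1) arguments, giving N_k = 1 + N_{k-1}.
N_0 = 1
N_1 = 1 + 1 = 2
N_2 = 1 + 2 = 3
N_3 = 1 + 3 = 4
Terms of depth exactly 3: N_3 − N_2 = 4 − 3 = 1.

1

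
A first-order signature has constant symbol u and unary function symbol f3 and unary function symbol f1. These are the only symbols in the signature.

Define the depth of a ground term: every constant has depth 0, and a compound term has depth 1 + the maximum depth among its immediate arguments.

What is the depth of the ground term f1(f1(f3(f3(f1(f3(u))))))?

depth(f3(u)) = 1 + depth(u) = 1 + 0 = 1
depth(f1(f3(u))) = 1 + depth(f3(u)) = 1 + 1 = 2
depth(f3(f1(f3(u)))) = 1 + depth(f1(f3(u))) = 1 + 2 = 3
depth(f3(f3(f1(f3(u))))) = 1 + depth(f3(f1(f3(u)))) = 1 + 3 = 4
depth(f1(f3(f3(f1(f3(u)))))) = 1 + depth(f3(f3(f1(f3(u))))) = 1 + 4 = 5
depth(f1(f1(f3(f3(f1(f3(u))))))) = 1 + depth(f1(f3(f3(f1(f3(u)))))) = 1 + 5 = 6

6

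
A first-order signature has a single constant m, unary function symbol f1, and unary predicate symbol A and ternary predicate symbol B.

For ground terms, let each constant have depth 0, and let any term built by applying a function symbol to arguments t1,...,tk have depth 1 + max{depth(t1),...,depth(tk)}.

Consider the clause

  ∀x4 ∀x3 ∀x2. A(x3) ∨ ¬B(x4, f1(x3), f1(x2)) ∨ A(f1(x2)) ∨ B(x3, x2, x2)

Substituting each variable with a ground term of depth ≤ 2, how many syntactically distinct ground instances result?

Ground terms of depth ≤ 2:
  Let N_k = |{terms of depth ≤ k}|. Then N_0 = 1 and N_k = 1 + N_{k-1} for k ≥ 1 (one summand per function symbol, arity giving the exponent).
  N_0 = 1
  N_1 = 1 + 1 = 2
  N_2 = 1 + 2 = 3
  Explicitly: m, f1(m), f1(f1(m)).
So there are 3 ground terms available for substitution.
Each of x4, x3, x2 ranges independently over the available ground terms, and distinct assignments produce distinct instances.
Number of ground instances = 3^3 = 27.

27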